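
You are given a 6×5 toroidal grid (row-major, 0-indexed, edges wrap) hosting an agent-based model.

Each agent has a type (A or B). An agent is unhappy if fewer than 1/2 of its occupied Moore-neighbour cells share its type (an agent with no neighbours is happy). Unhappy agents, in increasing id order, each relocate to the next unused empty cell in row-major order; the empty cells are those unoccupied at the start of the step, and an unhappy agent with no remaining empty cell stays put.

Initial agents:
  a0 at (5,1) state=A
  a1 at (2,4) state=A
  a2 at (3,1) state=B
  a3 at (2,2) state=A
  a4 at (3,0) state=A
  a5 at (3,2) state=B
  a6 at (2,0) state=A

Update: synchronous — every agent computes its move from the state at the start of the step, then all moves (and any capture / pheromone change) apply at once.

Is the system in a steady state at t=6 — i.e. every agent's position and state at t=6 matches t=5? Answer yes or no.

no

t=1: a0@(5,1):A a1@(2,4):A a2@(0,0):B a3@(0,1):A a4@(3,0):A a5@(3,2):B a6@(2,0):A
t=2: a0@(5,1):A a1@(2,4):A a2@(0,2):B a3@(0,1):A a4@(3,0):A a5@(3,2):B a6@(2,0):A
t=3: a0@(5,1):A a1@(2,4):A a2@(0,0):B a3@(0,1):A a4@(3,0):A a5@(3,2):B a6@(2,0):A
t=4: a0@(5,1):A a1@(2,4):A a2@(0,2):B a3@(0,1):A a4@(3,0):A a5@(3,2):B a6@(2,0):A
t=5: a0@(5,1):A a1@(2,4):A a2@(0,0):B a3@(0,1):A a4@(3,0):A a5@(3,2):B a6@(2,0):A
t=6: a0@(5,1):A a1@(2,4):A a2@(0,2):B a3@(0,1):A a4@(3,0):A a5@(3,2):B a6@(2,0):A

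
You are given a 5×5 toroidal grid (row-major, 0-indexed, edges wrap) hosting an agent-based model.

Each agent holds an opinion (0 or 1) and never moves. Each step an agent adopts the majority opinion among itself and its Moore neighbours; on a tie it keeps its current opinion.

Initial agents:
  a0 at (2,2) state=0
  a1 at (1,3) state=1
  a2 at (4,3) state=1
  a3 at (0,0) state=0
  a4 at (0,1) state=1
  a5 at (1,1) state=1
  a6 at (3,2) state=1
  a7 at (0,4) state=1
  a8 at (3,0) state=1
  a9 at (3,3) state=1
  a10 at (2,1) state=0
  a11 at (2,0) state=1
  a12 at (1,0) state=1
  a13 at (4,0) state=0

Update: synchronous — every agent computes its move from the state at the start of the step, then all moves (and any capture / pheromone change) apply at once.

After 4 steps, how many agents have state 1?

t=1: a0@(2,2):1 a1@(1,3):1 a2@(4,3):1 a3@(0,0):1 a4@(0,1):1 a5@(1,1):1 a6@(3,2):1 a7@(0,4):1 a8@(3,0):1 a9@(3,3):1 a10@(2,1):1 a11@(2,0):1 a12@(1,0):1 a13@(4,0):1
t=2: (unchanged — steady state)

14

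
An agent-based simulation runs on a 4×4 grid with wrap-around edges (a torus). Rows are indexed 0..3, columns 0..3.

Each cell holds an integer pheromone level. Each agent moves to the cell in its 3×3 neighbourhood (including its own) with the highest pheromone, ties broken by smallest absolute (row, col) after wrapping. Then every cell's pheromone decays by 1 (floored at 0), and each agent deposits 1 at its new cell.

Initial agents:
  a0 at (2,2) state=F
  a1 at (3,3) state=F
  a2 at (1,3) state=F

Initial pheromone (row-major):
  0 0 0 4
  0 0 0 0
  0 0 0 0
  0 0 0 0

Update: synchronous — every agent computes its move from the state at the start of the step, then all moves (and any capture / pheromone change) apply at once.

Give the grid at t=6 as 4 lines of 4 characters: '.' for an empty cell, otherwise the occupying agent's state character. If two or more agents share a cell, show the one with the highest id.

...F
.F..
....
....

t=1: a0@(1,1) a1@(0,3) a2@(0,3) | pheromone: 0 0 0 5 / 0 1 0 0 / 0 0 0 0 / 0 0 0 0
t=2: a0@(1,1) a1@(0,3) a2@(0,3) | pheromone: 0 0 0 6 / 0 1 0 0 / 0 0 0 0 / 0 0 0 0
t=3: a0@(1,1) a1@(0,3) a2@(0,3) | pheromone: 0 0 0 7 / 0 1 0 0 / 0 0 0 0 / 0 0 0 0
t=4: a0@(1,1) a1@(0,3) a2@(0,3) | pheromone: 0 0 0 8 / 0 1 0 0 / 0 0 0 0 / 0 0 0 0
t=5: a0@(1,1) a1@(0,3) a2@(0,3) | pheromone: 0 0 0 9 / 0 1 0 0 / 0 0 0 0 / 0 0 0 0
t=6: a0@(1,1) a1@(0,3) a2@(0,3) | pheromone: 0 0 0 10 / 0 1 0 0 / 0 0 0 0 / 0 0 0 0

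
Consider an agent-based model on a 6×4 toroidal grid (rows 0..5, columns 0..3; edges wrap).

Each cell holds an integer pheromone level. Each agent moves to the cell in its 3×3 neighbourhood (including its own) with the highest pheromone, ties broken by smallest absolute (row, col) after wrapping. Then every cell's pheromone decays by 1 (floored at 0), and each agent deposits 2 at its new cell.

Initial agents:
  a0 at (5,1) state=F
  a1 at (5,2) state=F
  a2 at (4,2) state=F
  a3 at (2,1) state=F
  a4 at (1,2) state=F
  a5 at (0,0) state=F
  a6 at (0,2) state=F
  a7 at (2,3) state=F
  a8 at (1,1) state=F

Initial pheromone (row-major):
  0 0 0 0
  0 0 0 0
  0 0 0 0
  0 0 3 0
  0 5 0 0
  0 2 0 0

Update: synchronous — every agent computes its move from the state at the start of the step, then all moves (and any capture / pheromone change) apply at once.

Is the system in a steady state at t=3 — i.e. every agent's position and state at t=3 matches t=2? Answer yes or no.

t=1: a0@(4,1) a1@(4,1) a2@(4,1) a3@(3,2) a4@(0,1) a5@(5,1) a6@(5,1) a7@(3,2) a8@(0,0) | pheromone: 2 2 0 0 / 0 0 0 0 / 0 0 0 0 / 0 0 6 0 / 0 10 0 0 / 0 5 0 0
t=2: a0@(4,1) a1@(4,1) a2@(4,1) a3@(4,1) a4@(5,1) a5@(4,1) a6@(4,1) a7@(4,1) a8@(5,1) | pheromone: 1 1 0 0 / 0 0 0 0 / 0 0 0 0 / 0 0 5 0 / 0 23 0 0 / 0 8 0 0
t=3: a0@(4,1) a1@(4,1) a2@(4,1) a3@(4,1) a4@(4,1) a5@(4,1) a6@(4,1) a7@(4,1) a8@(4,1) | pheromone: 0 0 0 0 / 0 0 0 0 / 0 0 0 0 / 0 0 4 0 / 0 40 0 0 / 0 7 0 0

no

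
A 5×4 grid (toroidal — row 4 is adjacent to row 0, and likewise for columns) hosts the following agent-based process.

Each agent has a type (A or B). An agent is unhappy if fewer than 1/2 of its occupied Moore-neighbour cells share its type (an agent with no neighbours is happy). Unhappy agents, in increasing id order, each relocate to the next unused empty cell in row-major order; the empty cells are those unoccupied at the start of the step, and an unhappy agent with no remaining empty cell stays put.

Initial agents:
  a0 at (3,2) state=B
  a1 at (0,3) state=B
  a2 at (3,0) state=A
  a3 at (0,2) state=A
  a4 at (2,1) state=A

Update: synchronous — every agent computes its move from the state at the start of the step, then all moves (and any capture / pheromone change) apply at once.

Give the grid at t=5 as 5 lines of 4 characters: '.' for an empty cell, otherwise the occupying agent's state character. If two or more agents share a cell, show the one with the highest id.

BB.A
....
.A..
A...
....

t=1: a0@(0,0):B a1@(0,1):B a2@(3,0):A a3@(1,0):A a4@(2,1):A
t=2: a0@(0,0):B a1@(0,1):B a2@(3,0):A a3@(0,2):A a4@(2,1):A
t=3: a0@(0,0):B a1@(0,1):B a2@(3,0):A a3@(0,3):A a4@(2,1):A
t=4: a0@(0,0):B a1@(0,1):B a2@(3,0):A a3@(0,2):A a4@(2,1):A
t=5: a0@(0,0):B a1@(0,1):B a2@(3,0):A a3@(0,3):A a4@(2,1):A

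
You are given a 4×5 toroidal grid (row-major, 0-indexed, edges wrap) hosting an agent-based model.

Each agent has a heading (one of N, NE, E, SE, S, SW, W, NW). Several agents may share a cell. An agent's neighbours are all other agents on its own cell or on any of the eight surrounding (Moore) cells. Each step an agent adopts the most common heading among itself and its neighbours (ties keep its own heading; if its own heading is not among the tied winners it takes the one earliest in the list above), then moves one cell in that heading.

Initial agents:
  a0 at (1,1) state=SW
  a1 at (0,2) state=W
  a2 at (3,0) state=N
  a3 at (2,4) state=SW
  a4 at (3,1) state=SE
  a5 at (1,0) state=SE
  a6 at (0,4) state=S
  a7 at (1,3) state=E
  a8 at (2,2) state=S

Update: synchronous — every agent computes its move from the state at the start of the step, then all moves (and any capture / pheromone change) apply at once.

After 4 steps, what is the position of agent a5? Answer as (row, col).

t=1: a0@(2,0):SW a1@(0,1):W a2@(2,0):N a3@(3,3):SW a4@(0,2):SE a5@(2,4):SW a6@(1,4):S a7@(2,3):S a8@(3,2):S
t=2: a0@(3,4):SW a1@(0,0):W a2@(3,4):SW a3@(0,2):SW a4@(1,3):SE a5@(3,3):SW a6@(2,4):S a7@(3,3):S a8@(0,2):S
t=3: a0@(0,3):SW a1@(1,4):SW a2@(0,3):SW a3@(1,1):SW a4@(2,3):S a5@(0,2):SW a6@(3,3):SW a7@(0,2):SW a8@(1,2):S
t=4: a0@(1,2):SW a1@(2,3):SW a2@(1,2):SW a3@(2,0):SW a4@(3,3):S a5@(1,1):SW a6@(0,2):SW a7@(1,1):SW a8@(2,1):SW

(1, 1)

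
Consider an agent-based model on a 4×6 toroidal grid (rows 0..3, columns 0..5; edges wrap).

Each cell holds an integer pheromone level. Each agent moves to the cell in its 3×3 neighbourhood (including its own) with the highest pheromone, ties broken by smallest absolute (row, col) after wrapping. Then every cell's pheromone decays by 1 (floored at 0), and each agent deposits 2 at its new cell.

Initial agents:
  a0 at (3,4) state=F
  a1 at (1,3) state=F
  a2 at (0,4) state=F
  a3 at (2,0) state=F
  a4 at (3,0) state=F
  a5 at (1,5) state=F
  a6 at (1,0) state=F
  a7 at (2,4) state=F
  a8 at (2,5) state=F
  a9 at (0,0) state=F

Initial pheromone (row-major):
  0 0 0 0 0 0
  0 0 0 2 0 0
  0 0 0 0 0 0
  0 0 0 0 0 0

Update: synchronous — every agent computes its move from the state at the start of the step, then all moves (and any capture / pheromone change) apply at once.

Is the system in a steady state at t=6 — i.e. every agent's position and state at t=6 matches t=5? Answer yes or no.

yes

t=1: a0@(0,3) a1@(1,3) a2@(1,3) a3@(1,0) a4@(0,0) a5@(0,0) a6@(0,0) a7@(1,3) a8@(1,0) a9@(0,0) | pheromone: 8 0 0 2 0 0 / 4 0 0 7 0 0 / 0 0 0 0 0 0 / 0 0 0 0 0 0
t=2: a0@(1,3) a1@(1,3) a2@(1,3) a3@(0,0) a4@(0,0) a5@(0,0) a6@(0,0) a7@(1,3) a8@(0,0) a9@(0,0) | pheromone: 19 0 0 1 0 0 / 3 0 0 14 0 0 / 0 0 0 0 0 0 / 0 0 0 0 0 0
t=3: a0@(1,3) a1@(1,3) a2@(1,3) a3@(0,0) a4@(0,0) a5@(0,0) a6@(0,0) a7@(1,3) a8@(0,0) a9@(0,0) | pheromone: 30 0 0 0 0 0 / 2 0 0 21 0 0 / 0 0 0 0 0 0 / 0 0 0 0 0 0
t=4: a0@(1,3) a1@(1,3) a2@(1,3) a3@(0,0) a4@(0,0) a5@(0,0) a6@(0,0) a7@(1,3) a8@(0,0) a9@(0,0) | pheromone: 41 0 0 0 0 0 / 1 0 0 28 0 0 / 0 0 0 0 0 0 / 0 0 0 0 0 0
t=5: a0@(1,3) a1@(1,3) a2@(1,3) a3@(0,0) a4@(0,0) a5@(0,0) a6@(0,0) a7@(1,3) a8@(0,0) a9@(0,0) | pheromone: 52 0 0 0 0 0 / 0 0 0 35 0 0 / 0 0 0 0 0 0 / 0 0 0 0 0 0
t=6: a0@(1,3) a1@(1,3) a2@(1,3) a3@(0,0) a4@(0,0) a5@(0,0) a6@(0,0) a7@(1,3) a8@(0,0) a9@(0,0) | pheromone: 63 0 0 0 0 0 / 0 0 0 42 0 0 / 0 0 0 0 0 0 / 0 0 0 0 0 0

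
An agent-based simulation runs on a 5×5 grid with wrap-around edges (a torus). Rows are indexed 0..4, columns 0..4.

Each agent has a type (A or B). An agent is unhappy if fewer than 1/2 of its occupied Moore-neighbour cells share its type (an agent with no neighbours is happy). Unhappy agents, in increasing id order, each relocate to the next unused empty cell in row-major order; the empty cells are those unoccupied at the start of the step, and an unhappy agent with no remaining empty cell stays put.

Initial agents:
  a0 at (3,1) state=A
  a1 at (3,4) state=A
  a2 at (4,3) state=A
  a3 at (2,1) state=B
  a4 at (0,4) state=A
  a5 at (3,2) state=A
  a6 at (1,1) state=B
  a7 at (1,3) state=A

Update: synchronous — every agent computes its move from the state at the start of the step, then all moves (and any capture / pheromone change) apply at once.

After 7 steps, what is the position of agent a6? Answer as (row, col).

(1, 1)

t=1: a0@(3,1):A a1@(3,4):A a2@(4,3):A a3@(0,0):B a4@(0,4):A a5@(3,2):A a6@(1,1):B a7@(1,3):A
t=2: (unchanged — steady state)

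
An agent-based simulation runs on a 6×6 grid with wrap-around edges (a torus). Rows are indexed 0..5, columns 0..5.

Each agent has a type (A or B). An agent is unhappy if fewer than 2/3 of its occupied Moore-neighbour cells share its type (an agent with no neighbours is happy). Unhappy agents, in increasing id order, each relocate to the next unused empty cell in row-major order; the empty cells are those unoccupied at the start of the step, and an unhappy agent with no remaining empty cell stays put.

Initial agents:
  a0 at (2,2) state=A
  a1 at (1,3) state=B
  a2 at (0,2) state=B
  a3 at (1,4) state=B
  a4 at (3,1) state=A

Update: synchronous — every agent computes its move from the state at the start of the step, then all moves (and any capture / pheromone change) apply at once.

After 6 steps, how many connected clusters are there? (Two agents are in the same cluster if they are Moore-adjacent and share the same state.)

t=1: a0@(0,0):A a1@(1,3):B a2@(0,2):B a3@(1,4):B a4@(3,1):A
t=2: (unchanged — steady state)

3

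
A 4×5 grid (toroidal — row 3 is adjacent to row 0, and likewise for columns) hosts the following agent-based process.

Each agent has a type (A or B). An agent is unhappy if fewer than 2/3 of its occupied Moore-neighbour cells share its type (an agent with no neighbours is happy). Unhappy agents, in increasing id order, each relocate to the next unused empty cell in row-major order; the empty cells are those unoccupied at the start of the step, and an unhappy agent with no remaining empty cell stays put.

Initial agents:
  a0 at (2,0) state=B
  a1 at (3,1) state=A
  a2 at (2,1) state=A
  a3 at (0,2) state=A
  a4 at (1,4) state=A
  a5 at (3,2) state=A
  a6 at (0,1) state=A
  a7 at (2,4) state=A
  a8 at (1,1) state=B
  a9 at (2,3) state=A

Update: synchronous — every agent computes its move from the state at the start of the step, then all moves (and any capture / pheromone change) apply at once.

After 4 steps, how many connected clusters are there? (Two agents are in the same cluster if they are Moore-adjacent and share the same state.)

t=1: a0@(0,0):B a1@(3,1):A a2@(0,3):A a3@(0,2):A a4@(1,4):A a5@(3,2):A a6@(0,1):A a7@(2,4):A a8@(0,4):B a9@(2,3):A
t=2: a0@(1,0):B a1@(3,1):A a2@(0,3):A a3@(0,2):A a4@(1,1):A a5@(3,2):A a6@(0,1):A a7@(2,4):A a8@(1,2):B a9@(2,3):A
t=3: a0@(0,0):B a1@(3,1):A a2@(0,3):A a3@(0,2):A a4@(0,4):A a5@(3,2):A a6@(0,1):A a7@(1,3):A a8@(1,4):B a9@(2,3):A
t=4: a0@(1,0):B a1@(3,1):A a2@(0,3):A a3@(0,2):A a4@(1,1):A a5@(3,2):A a6@(0,1):A a7@(1,3):A a8@(1,2):B a9@(2,3):A

3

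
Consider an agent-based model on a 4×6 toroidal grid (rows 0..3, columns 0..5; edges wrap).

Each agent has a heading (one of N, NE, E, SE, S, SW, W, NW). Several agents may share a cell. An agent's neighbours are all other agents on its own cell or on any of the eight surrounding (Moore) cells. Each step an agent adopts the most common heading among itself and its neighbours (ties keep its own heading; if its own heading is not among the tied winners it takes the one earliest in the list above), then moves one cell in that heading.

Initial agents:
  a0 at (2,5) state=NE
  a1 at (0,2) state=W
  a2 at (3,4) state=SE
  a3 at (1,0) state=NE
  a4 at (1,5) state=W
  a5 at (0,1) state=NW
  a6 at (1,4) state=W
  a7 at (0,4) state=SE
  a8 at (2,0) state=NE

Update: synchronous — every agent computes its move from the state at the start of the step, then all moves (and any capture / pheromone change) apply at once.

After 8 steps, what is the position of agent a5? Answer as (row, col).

(0, 1)

t=1: a0@(1,0):NE a1@(0,1):W a2@(0,5):SE a3@(0,1):NE a4@(0,0):NE a5@(3,0):NW a6@(1,3):W a7@(1,5):SE a8@(1,1):NE
t=2: a0@(0,1):NE a1@(3,2):NE a2@(1,0):SE a3@(3,2):NE a4@(3,1):NE a5@(2,1):NE a6@(1,2):W a7@(2,0):SE a8@(0,2):NE
t=3: a0@(3,2):NE a1@(2,3):NE a2@(2,1):SE a3@(2,3):NE a4@(2,2):NE a5@(1,2):NE a6@(0,3):NE a7@(3,1):SE a8@(3,3):NE
t=4: a0@(2,3):NE a1@(1,4):NE a2@(1,2):NE a3@(1,4):NE a4@(1,3):NE a5@(0,3):NE a6@(3,4):NE a7@(0,2):SE a8@(2,4):NE
t=5: a0@(1,4):NE a1@(0,5):NE a2@(0,3):NE a3@(0,5):NE a4@(0,4):NE a5@(3,4):NE a6@(2,5):NE a7@(3,3):NE a8@(1,5):NE
t=6: a0@(0,5):NE a1@(3,0):NE a2@(3,4):NE a3@(3,0):NE a4@(3,5):NE a5@(2,5):NE a6@(1,0):NE a7@(2,4):NE a8@(0,0):NE
t=7: a0@(3,0):NE a1@(2,1):NE a2@(2,5):NE a3@(2,1):NE a4@(2,0):NE a5@(1,0):NE a6@(0,1):NE a7@(1,5):NE a8@(3,1):NE
t=8: a0@(2,1):NE a1@(1,2):NE a2@(1,0):NE a3@(1,2):NE a4@(1,1):NE a5@(0,1):NE a6@(3,2):NE a7@(0,0):NE a8@(2,2):NE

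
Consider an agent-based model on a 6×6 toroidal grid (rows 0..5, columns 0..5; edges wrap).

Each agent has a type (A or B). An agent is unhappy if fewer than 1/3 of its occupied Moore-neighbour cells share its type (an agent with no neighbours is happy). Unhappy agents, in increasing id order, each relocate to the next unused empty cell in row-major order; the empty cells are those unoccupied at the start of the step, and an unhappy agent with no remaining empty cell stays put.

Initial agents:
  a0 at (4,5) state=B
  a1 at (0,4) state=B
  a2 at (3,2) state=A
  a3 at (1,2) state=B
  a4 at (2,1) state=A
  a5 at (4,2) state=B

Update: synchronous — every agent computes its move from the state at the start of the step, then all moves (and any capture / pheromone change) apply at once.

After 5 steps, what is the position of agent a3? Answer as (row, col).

t=1: a0@(4,5):B a1@(0,4):B a2@(3,2):A a3@(0,0):B a4@(2,1):A a5@(0,1):B
t=2: (unchanged — steady state)

(0, 0)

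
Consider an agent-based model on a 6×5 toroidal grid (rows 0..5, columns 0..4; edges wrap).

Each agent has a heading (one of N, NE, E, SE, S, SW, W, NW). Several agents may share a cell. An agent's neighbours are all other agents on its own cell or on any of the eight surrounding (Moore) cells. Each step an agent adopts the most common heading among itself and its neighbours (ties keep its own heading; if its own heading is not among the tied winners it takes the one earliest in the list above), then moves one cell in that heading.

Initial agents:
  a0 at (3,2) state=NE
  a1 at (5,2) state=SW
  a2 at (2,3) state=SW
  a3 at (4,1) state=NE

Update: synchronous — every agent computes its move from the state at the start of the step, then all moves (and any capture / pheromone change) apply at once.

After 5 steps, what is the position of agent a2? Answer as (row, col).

(5, 1)

t=1: a0@(2,3):NE a1@(0,1):SW a2@(3,2):SW a3@(3,2):NE
t=2: a0@(1,4):NE a1@(1,0):SW a2@(2,3):NE a3@(2,3):NE
t=3: a0@(0,0):NE a1@(2,4):SW a2@(1,4):NE a3@(1,4):NE
t=4: a0@(5,1):NE a1@(1,0):NE a2@(0,0):NE a3@(0,0):NE
t=5: a0@(4,2):NE a1@(0,1):NE a2@(5,1):NE a3@(5,1):NE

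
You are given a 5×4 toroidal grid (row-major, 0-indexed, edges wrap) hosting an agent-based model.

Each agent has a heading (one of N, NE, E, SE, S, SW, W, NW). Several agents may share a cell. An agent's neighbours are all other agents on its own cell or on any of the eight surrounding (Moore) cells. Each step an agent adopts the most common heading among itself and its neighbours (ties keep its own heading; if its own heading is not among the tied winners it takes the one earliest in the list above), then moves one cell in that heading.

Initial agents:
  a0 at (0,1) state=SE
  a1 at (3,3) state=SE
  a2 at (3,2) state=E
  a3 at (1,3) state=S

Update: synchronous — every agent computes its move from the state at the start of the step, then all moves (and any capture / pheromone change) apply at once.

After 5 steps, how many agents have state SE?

t=1: a0@(1,2):SE a1@(4,0):SE a2@(3,3):E a3@(2,3):S
t=2: a0@(2,3):SE a1@(0,1):SE a2@(3,0):E a3@(3,3):S
t=3: a0@(3,0):SE a1@(1,2):SE a2@(3,1):E a3@(4,3):S
t=4: a0@(4,1):SE a1@(2,3):SE a2@(3,2):E a3@(0,3):S
t=5: a0@(0,2):SE a1@(3,0):SE a2@(4,3):SE a3@(1,3):S

3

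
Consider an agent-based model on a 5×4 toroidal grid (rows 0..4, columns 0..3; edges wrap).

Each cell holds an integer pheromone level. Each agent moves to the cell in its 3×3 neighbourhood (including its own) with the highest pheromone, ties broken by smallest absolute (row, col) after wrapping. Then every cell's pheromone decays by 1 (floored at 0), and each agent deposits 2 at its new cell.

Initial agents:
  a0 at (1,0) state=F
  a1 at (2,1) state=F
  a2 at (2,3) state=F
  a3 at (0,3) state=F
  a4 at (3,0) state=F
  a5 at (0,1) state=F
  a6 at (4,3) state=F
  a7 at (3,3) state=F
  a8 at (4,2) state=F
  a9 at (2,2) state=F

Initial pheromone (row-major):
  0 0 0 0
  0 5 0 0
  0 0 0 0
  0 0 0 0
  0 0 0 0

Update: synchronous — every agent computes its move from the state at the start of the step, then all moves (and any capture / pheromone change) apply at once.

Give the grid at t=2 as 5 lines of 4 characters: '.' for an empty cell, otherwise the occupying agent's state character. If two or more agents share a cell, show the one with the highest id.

....
.F..
....
....
....

t=1: a0@(1,1) a1@(1,1) a2@(1,0) a3@(0,0) a4@(2,0) a5@(1,1) a6@(0,0) a7@(2,0) a8@(0,1) a9@(1,1) | pheromone: 4 2 0 0 / 2 12 0 0 / 4 0 0 0 / 0 0 0 0 / 0 0 0 0
t=2: a0@(1,1) a1@(1,1) a2@(1,1) a3@(1,1) a4@(1,1) a5@(1,1) a6@(1,1) a7@(1,1) a8@(1,1) a9@(1,1) | pheromone: 3 1 0 0 / 1 31 0 0 / 3 0 0 0 / 0 0 0 0 / 0 0 0 0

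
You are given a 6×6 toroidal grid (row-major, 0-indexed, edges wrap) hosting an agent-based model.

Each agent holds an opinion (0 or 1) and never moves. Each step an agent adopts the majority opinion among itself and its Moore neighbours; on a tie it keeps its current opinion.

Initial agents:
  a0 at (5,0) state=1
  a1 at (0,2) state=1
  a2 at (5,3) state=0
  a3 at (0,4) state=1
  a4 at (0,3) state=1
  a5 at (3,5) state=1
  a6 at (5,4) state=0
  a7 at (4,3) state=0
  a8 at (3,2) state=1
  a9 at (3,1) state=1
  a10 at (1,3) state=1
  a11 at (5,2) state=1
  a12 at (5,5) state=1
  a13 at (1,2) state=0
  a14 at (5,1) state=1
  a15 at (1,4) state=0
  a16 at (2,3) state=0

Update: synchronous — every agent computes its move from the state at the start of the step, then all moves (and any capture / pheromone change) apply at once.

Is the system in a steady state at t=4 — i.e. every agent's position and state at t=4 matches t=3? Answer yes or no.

t=1: a0@(5,0):1 a1@(0,2):1 a2@(5,3):1 a3@(0,4):1 a4@(0,3):1 a5@(3,5):1 a6@(5,4):0 a7@(4,3):0 a8@(3,2):1 a9@(3,1):1 a10@(1,3):1 a11@(5,2):1 a12@(5,5):1 a13@(1,2):1 a14@(5,1):1 a15@(1,4):1 a16@(2,3):0
t=2: a0@(5,0):1 a1@(0,2):1 a2@(5,3):1 a3@(0,4):1 a4@(0,3):1 a5@(3,5):1 a6@(5,4):1 a7@(4,3):1 a8@(3,2):1 a9@(3,1):1 a10@(1,3):1 a11@(5,2):1 a12@(5,5):1 a13@(1,2):1 a14@(5,1):1 a15@(1,4):1 a16@(2,3):1
t=3: (unchanged — steady state)

yes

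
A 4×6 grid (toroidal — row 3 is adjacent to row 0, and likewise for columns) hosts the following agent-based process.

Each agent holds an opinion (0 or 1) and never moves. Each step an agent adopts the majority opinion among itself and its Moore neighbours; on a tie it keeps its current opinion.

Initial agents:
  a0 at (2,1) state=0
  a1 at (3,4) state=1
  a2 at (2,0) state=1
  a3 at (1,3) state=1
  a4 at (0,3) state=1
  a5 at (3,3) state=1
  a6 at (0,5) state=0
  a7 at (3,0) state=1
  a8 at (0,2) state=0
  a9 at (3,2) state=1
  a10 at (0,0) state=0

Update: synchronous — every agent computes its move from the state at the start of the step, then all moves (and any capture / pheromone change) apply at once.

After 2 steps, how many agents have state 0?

t=1: a0@(2,1):1 a1@(3,4):1 a2@(2,0):1 a3@(1,3):1 a4@(0,3):1 a5@(3,3):1 a6@(0,5):0 a7@(3,0):0 a8@(0,2):1 a9@(3,2):1 a10@(0,0):0
t=2: (unchanged — steady state)

3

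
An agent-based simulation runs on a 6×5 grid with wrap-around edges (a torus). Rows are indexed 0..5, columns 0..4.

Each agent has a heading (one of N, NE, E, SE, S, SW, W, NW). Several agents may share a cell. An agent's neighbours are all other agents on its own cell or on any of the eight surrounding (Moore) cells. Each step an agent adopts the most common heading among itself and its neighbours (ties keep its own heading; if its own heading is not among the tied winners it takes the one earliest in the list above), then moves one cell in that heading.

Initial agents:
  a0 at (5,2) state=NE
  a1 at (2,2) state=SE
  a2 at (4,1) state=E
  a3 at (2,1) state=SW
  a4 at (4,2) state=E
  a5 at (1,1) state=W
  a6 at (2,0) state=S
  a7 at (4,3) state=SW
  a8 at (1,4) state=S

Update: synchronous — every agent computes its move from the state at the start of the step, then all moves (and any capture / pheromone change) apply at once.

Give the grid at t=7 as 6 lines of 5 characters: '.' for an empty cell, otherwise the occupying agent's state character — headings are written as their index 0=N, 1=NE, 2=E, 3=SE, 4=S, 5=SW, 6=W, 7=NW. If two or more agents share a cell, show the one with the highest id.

t=1: a0@(5,3):E a1@(3,3):SE a2@(4,2):E a3@(3,0):SW a4@(4,3):E a5@(1,0):W a6@(3,0):S a7@(5,2):SW a8@(2,4):S
t=2: a0@(5,4):E a1@(3,4):E a2@(4,3):E a3@(4,0):S a4@(4,4):E a5@(1,4):W a6@(4,0):S a7@(5,3):E a8@(3,4):S
t=3: a0@(5,0):E a1@(3,0):E a2@(4,4):E a3@(5,0):S a4@(4,0):E a5@(1,3):W a6@(5,0):S a7@(5,4):E a8@(4,4):S
t=4: a0@(5,1):E a1@(3,1):E a2@(4,0):E a3@(5,1):E a4@(4,1):E a5@(1,2):W a6@(5,1):E a7@(5,0):E a8@(4,0):E
t=5: a0@(5,2):E a1@(3,2):E a2@(4,1):E a3@(5,2):E a4@(4,2):E a5@(1,1):W a6@(5,2):E a7@(5,1):E a8@(4,1):E
t=6: a0@(5,3):E a1@(3,3):E a2@(4,2):E a3@(5,3):E a4@(4,3):E a5@(1,0):W a6@(5,3):E a7@(5,2):E a8@(4,2):E
t=7: a0@(5,4):E a1@(3,4):E a2@(4,3):E a3@(5,4):E a4@(4,4):E a5@(1,4):W a6@(5,4):E a7@(5,3):E a8@(4,3):E

.....
....6
.....
....2
...22
...22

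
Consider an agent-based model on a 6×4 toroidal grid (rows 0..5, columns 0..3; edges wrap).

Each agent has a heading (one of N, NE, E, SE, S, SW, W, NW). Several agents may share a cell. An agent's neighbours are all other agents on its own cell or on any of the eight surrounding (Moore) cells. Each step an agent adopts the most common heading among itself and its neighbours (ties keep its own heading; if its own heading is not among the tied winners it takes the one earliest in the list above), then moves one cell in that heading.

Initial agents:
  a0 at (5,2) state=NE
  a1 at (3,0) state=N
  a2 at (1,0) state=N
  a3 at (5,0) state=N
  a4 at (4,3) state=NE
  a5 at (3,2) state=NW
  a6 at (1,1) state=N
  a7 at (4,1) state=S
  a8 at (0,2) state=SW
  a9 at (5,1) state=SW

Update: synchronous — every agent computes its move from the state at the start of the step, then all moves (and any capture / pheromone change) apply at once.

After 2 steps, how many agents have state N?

8

t=1: a0@(4,3):NE a1@(2,0):N a2@(0,0):N a3@(4,0):N a4@(3,0):NE a5@(2,1):NW a6@(0,1):N a7@(3,1):N a8@(1,1):SW a9@(0,0):SW
t=2: a0@(3,0):NE a1@(1,0):N a2@(5,0):N a3@(3,0):N a4@(2,0):N a5@(1,1):N a6@(5,1):N a7@(2,1):N a8@(0,1):N a9@(1,3):SW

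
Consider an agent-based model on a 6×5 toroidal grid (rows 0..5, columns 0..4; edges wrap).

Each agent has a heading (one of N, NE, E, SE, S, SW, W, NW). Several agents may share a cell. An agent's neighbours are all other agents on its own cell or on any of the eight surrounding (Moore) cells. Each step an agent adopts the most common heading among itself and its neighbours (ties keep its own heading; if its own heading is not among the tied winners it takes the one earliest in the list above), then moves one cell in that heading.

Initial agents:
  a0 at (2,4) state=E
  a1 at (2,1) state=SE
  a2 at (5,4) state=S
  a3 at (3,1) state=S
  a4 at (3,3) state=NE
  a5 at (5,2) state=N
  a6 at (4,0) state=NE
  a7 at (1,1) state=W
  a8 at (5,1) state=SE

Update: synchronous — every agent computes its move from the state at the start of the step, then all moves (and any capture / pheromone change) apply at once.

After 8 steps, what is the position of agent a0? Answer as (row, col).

(0, 3)

t=1: a0@(2,0):E a1@(3,2):SE a2@(0,4):S a3@(4,1):S a4@(2,4):NE a5@(4,2):N a6@(5,0):S a7@(1,0):W a8@(0,2):SE
t=2: a0@(2,1):E a1@(4,3):SE a2@(1,4):S a3@(5,1):S a4@(1,0):NE a5@(3,2):N a6@(0,0):S a7@(1,4):W a8@(1,3):SE
t=3: a0@(2,2):E a1@(5,4):SE a2@(2,4):S a3@(0,1):S a4@(2,0):S a5@(2,2):N a6@(1,0):S a7@(2,4):S a8@(2,4):SE
t=4: a0@(2,3):E a1@(0,0):SE a2@(3,4):S a3@(1,1):S a4@(3,0):S a5@(1,2):N a6@(2,0):S a7@(3,4):S a8@(3,4):S
t=5: a0@(3,3):S a1@(1,1):SE a2@(4,4):S a3@(2,1):S a4@(4,0):S a5@(0,2):N a6@(3,0):S a7@(4,4):S a8@(4,4):S
t=6: a0@(4,3):S a1@(2,2):SE a2@(5,4):S a3@(3,1):S a4@(5,0):S a5@(5,2):N a6@(4,0):S a7@(5,4):S a8@(5,4):S
t=7: a0@(5,3):S a1@(3,3):SE a2@(0,4):S a3@(4,1):S a4@(0,0):S a5@(4,2):N a6@(5,0):S a7@(0,4):S a8@(0,4):S
t=8: a0@(0,3):S a1@(4,4):SE a2@(1,4):S a3@(5,1):S a4@(1,0):S a5@(5,2):S a6@(0,0):S a7@(1,4):S a8@(1,4):S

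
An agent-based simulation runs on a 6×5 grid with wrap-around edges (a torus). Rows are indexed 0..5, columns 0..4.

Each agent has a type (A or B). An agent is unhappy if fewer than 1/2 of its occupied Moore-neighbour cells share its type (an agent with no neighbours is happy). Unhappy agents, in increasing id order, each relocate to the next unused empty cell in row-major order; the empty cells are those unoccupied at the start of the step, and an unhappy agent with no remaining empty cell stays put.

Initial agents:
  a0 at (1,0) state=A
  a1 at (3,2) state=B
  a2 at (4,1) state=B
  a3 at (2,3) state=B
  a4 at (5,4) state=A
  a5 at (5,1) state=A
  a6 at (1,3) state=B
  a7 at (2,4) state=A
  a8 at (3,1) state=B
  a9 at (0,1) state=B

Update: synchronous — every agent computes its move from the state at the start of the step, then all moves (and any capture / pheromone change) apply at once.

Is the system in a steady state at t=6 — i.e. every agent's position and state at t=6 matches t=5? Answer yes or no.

yes

t=1: a0@(1,0):A a1@(3,2):B a2@(4,1):B a3@(2,3):B a4@(5,4):A a5@(0,0):A a6@(1,3):B a7@(0,2):A a8@(3,1):B a9@(0,3):B
t=2: a0@(1,0):A a1@(3,2):B a2@(4,1):B a3@(2,3):B a4@(5,4):A a5@(0,0):A a6@(1,3):B a7@(0,1):A a8@(3,1):B a9@(0,4):B
t=3: a0@(1,0):A a1@(3,2):B a2@(4,1):B a3@(2,3):B a4@(5,4):A a5@(0,0):A a6@(1,3):B a7@(0,1):A a8@(3,1):B a9@(0,2):B
t=4: (unchanged — steady state)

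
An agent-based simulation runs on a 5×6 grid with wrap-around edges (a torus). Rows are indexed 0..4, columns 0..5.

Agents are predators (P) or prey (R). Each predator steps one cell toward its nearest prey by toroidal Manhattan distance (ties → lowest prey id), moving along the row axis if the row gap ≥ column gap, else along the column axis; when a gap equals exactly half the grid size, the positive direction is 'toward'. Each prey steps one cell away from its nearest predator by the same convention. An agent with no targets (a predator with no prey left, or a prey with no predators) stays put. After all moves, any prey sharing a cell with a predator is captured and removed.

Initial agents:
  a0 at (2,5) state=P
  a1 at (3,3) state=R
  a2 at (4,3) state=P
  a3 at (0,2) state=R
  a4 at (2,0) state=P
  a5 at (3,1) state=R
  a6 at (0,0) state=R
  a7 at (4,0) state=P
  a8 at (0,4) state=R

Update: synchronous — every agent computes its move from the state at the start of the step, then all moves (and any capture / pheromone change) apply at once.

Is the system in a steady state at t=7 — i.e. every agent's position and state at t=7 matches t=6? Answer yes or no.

t=1: a0@(2,4):P a1@(2,3):R a2@(3,3):P a3@(1,2):R a4@(3,0):P a5@(4,1):R a6@(1,0):R a7@(0,0):P a8@(1,4):R
t=2: a0@(2,3):P a1@(2,2):R a2@(2,3):P a3@(1,1):R a4@(4,0):P a5@(0,1):R a6@(2,0):R a7@(1,0):P a8@(0,4):R
t=3: a0@(2,2):P a1@(2,1):R a2@(2,2):P a3@(1,2):R a4@(0,0):P a6@(3,0):R a7@(1,1):P a8@(4,4):R
t=4: a0@(2,1):P a1@(2,0):R a2@(2,1):P a3@(0,2):R a4@(4,0):P a6@(2,0):R a7@(2,1):P a8@(4,3):R
t=5: a0@(2,0):P a1@(2,5):R a2@(2,0):P a3@(4,2):R a4@(3,0):P a6@(2,5):R a7@(2,0):P a8@(4,2):R
t=6: a0@(2,5):P a1@(2,4):R a2@(2,5):P a3@(4,3):R a4@(2,0):P a6@(2,4):R a7@(2,5):P a8@(4,3):R
t=7: a0@(2,4):P a1@(2,3):R a2@(2,4):P a3@(0,3):R a4@(2,5):P a6@(2,3):R a7@(2,4):P a8@(0,3):R

no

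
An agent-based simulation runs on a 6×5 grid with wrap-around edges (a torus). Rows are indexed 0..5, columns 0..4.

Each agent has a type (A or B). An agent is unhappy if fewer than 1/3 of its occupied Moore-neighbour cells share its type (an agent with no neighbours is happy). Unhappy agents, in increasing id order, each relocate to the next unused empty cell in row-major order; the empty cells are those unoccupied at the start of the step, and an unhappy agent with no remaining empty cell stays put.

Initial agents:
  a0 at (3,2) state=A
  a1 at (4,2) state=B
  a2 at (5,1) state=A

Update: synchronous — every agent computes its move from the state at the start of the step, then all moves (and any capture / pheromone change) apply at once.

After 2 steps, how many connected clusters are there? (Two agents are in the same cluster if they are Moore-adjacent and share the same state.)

t=1: a0@(0,0):A a1@(0,1):B a2@(0,2):A
t=2: a0@(0,3):A a1@(0,4):B a2@(1,0):A

3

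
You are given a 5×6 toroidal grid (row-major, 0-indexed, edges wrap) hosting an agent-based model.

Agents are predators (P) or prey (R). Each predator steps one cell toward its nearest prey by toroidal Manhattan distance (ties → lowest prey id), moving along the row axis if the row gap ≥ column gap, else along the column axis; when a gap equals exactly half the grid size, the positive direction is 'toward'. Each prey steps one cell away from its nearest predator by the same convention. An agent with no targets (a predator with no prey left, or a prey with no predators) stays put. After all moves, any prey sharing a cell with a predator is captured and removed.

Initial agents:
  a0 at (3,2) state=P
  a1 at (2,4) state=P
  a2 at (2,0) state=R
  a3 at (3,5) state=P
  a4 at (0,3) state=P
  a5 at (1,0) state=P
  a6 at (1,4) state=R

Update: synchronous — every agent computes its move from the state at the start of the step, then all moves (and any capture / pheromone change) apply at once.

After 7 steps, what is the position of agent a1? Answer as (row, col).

(3, 4)

t=1: a0@(3,1):P a1@(1,4):P a2@(3,0):R a3@(2,5):P a4@(1,3):P a5@(2,0):P a6@(0,4):R
t=2: a0@(3,0):P a1@(0,4):P a3@(3,5):P a4@(0,3):P a5@(3,0):P a6@(4,4):R
t=3: a0@(3,5):P a1@(4,4):P a3@(4,5):P a4@(4,3):P a5@(3,5):P a6@(3,4):R
t=4: a0@(3,4):P a1@(3,4):P a3@(3,5):P a4@(3,3):P a5@(3,4):P
t=5: (unchanged — steady state)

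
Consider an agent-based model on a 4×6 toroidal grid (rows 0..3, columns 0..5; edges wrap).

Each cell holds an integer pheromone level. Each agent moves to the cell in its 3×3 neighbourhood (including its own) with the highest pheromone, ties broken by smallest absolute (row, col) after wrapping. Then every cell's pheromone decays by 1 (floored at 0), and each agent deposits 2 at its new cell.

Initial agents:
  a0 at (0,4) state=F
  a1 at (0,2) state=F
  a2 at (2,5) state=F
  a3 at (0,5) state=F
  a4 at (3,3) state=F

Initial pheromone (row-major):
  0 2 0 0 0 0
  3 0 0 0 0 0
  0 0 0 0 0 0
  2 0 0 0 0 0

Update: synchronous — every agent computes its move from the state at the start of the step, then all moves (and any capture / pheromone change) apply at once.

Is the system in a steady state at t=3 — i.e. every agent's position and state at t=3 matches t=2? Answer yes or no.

no

t=1: a0@(0,3) a1@(0,1) a2@(1,0) a3@(1,0) a4@(0,2) | pheromone: 0 3 2 2 0 0 / 6 0 0 0 0 0 / 0 0 0 0 0 0 / 1 0 0 0 0 0
t=2: a0@(0,2) a1@(1,0) a2@(1,0) a3@(1,0) a4@(0,1) | pheromone: 0 4 3 1 0 0 / 11 0 0 0 0 0 / 0 0 0 0 0 0 / 0 0 0 0 0 0
t=3: a0@(0,1) a1@(1,0) a2@(1,0) a3@(1,0) a4@(1,0) | pheromone: 0 5 2 0 0 0 / 18 0 0 0 0 0 / 0 0 0 0 0 0 / 0 0 0 0 0 0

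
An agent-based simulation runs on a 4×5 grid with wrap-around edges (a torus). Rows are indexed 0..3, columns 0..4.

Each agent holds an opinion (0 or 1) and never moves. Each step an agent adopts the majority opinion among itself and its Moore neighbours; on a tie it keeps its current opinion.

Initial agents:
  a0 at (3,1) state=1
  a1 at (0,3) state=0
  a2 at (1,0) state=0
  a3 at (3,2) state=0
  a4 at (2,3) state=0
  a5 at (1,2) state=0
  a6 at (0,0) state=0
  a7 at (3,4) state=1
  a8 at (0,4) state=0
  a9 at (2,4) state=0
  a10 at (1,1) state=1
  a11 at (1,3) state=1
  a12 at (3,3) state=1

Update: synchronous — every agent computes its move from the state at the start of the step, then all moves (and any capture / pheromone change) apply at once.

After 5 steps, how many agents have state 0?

t=1: a0@(3,1):0 a1@(0,3):0 a2@(1,0):0 a3@(3,2):0 a4@(2,3):0 a5@(1,2):0 a6@(0,0):0 a7@(3,4):0 a8@(0,4):0 a9@(2,4):0 a10@(1,1):0 a11@(1,3):0 a12@(3,3):0
t=2: (unchanged — steady state)

13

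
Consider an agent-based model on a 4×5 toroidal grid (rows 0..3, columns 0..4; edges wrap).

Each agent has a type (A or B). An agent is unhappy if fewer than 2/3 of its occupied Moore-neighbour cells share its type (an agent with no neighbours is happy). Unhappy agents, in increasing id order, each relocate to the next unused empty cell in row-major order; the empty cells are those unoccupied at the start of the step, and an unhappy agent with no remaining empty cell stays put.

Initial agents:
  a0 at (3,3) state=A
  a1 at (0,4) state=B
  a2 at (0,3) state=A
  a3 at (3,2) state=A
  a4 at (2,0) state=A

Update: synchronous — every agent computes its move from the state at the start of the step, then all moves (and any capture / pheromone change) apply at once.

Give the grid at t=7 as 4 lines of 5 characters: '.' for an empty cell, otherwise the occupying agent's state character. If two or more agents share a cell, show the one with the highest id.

B..A.
.....
A....
..AA.

t=1: a0@(3,3):A a1@(0,0):B a2@(0,3):A a3@(3,2):A a4@(2,0):A
t=2: (unchanged — steady state)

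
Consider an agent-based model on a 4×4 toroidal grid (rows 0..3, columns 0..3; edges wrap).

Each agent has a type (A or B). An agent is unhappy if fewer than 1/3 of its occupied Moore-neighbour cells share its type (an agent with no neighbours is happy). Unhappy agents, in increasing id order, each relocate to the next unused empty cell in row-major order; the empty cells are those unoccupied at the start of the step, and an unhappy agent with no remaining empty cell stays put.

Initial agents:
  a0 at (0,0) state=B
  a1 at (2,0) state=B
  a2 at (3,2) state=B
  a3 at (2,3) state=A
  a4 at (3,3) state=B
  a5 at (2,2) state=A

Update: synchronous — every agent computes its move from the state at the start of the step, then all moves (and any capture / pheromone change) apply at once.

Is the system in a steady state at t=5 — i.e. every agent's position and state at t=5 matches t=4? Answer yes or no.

yes

t=1: a0@(0,0):B a1@(2,0):B a2@(3,2):B a3@(0,1):A a4@(3,3):B a5@(2,2):A
t=2: a0@(0,0):B a1@(2,0):B a2@(3,2):B a3@(0,2):A a4@(3,3):B a5@(0,3):A
t=3: a0@(0,0):B a1@(2,0):B a2@(3,2):B a3@(0,2):A a4@(3,3):B a5@(0,1):A
t=4: (unchanged — steady state)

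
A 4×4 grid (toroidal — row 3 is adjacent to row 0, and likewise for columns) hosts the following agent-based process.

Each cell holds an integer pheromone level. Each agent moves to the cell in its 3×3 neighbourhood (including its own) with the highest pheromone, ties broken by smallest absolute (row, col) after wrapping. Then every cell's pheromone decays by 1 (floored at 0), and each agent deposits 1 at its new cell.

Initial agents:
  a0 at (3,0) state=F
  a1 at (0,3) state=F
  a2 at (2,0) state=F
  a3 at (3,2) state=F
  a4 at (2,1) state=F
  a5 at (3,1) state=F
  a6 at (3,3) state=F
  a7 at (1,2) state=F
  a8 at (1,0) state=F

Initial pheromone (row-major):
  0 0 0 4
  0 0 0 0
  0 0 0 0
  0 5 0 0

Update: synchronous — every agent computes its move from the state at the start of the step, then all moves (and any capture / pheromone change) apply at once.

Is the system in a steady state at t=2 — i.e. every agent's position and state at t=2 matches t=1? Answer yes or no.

t=1: a0@(3,1) a1@(0,3) a2@(3,1) a3@(3,1) a4@(3,1) a5@(3,1) a6@(0,3) a7@(0,3) a8@(0,3) | pheromone: 0 0 0 7 / 0 0 0 0 / 0 0 0 0 / 0 9 0 0
t=2: a0@(3,1) a1@(0,3) a2@(3,1) a3@(3,1) a4@(3,1) a5@(3,1) a6@(0,3) a7@(0,3) a8@(0,3) | pheromone: 0 0 0 10 / 0 0 0 0 / 0 0 0 0 / 0 13 0 0

yes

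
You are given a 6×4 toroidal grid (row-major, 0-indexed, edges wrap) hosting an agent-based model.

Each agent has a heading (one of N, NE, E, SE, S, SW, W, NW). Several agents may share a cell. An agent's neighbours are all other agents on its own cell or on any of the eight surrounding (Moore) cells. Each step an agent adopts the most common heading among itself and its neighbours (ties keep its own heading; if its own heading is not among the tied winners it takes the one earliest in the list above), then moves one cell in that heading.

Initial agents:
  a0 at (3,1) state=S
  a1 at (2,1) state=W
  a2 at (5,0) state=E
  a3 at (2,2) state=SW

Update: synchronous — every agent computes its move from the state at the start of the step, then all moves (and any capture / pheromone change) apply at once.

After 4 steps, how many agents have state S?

t=1: a0@(4,1):S a1@(2,0):W a2@(5,1):E a3@(3,1):SW
t=2: a0@(5,1):S a1@(2,3):W a2@(5,2):E a3@(4,0):SW
t=3: a0@(0,1):S a1@(2,2):W a2@(5,3):E a3@(5,3):SW
t=4: a0@(1,1):S a1@(2,1):W a2@(5,0):E a3@(0,2):SW

1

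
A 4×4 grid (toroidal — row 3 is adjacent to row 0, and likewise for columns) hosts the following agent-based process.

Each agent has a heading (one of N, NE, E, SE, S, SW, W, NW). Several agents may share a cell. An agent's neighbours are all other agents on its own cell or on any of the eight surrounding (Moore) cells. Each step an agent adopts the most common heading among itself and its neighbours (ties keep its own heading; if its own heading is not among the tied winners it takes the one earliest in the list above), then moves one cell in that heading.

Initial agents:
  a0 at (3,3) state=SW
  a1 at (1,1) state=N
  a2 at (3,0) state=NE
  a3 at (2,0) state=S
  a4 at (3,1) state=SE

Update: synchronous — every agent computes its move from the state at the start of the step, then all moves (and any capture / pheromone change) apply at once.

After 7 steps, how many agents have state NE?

1

t=1: a0@(0,2):SW a1@(0,1):N a2@(2,1):NE a3@(3,0):S a4@(0,2):SE
t=2: a0@(1,1):SW a1@(3,1):N a2@(1,2):NE a3@(0,0):S a4@(1,3):SE
t=3: a0@(2,0):SW a1@(2,1):N a2@(0,3):NE a3@(1,0):S a4@(2,0):SE
t=4: a0@(3,3):SW a1@(1,1):N a2@(3,0):NE a3@(2,0):S a4@(3,1):SE
t=5: a0@(0,2):SW a1@(0,1):N a2@(2,1):NE a3@(3,0):S a4@(0,2):SE
t=6: a0@(1,1):SW a1@(3,1):N a2@(1,2):NE a3@(0,0):S a4@(1,3):SE
t=7: a0@(2,0):SW a1@(2,1):N a2@(0,3):NE a3@(1,0):S a4@(2,0):SE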